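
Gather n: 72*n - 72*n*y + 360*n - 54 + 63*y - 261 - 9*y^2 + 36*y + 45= n*(432 - 72*y) - 9*y^2 + 99*y - 270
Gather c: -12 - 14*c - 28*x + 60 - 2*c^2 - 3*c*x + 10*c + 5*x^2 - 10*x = -2*c^2 + c*(-3*x - 4) + 5*x^2 - 38*x + 48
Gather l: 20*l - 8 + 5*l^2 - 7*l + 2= 5*l^2 + 13*l - 6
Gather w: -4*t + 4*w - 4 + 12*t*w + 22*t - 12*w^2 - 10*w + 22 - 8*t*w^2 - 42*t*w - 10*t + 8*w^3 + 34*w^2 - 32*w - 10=8*t + 8*w^3 + w^2*(22 - 8*t) + w*(-30*t - 38) + 8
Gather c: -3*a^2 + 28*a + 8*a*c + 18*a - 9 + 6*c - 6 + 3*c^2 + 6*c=-3*a^2 + 46*a + 3*c^2 + c*(8*a + 12) - 15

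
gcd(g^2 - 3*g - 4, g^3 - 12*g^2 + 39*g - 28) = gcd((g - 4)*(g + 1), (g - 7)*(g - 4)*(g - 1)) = g - 4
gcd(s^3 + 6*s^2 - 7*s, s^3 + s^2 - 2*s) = s^2 - s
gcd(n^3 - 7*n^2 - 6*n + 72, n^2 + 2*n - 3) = n + 3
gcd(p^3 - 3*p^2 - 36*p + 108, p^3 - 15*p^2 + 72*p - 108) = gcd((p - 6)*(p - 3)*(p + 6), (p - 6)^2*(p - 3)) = p^2 - 9*p + 18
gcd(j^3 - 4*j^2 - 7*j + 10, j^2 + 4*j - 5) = j - 1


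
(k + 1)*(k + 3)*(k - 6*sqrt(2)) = k^3 - 6*sqrt(2)*k^2 + 4*k^2 - 24*sqrt(2)*k + 3*k - 18*sqrt(2)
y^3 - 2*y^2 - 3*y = y*(y - 3)*(y + 1)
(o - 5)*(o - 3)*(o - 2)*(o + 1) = o^4 - 9*o^3 + 21*o^2 + o - 30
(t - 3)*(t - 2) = t^2 - 5*t + 6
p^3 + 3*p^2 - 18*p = p*(p - 3)*(p + 6)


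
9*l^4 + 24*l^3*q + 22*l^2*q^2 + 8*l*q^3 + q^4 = (l + q)^2*(3*l + q)^2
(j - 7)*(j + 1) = j^2 - 6*j - 7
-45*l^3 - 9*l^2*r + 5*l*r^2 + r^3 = (-3*l + r)*(3*l + r)*(5*l + r)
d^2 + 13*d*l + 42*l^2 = (d + 6*l)*(d + 7*l)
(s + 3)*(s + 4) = s^2 + 7*s + 12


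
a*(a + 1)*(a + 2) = a^3 + 3*a^2 + 2*a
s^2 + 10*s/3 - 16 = (s - 8/3)*(s + 6)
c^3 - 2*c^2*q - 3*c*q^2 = c*(c - 3*q)*(c + q)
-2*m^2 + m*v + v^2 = (-m + v)*(2*m + v)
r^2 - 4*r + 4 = (r - 2)^2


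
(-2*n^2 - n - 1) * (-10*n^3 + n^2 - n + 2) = 20*n^5 + 8*n^4 + 11*n^3 - 4*n^2 - n - 2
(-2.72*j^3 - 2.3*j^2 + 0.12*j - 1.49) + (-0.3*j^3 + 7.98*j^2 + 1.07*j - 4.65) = -3.02*j^3 + 5.68*j^2 + 1.19*j - 6.14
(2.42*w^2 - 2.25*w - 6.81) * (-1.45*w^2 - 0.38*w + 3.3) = -3.509*w^4 + 2.3429*w^3 + 18.7155*w^2 - 4.8372*w - 22.473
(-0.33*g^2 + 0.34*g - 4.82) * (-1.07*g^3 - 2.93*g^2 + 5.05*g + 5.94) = 0.3531*g^5 + 0.6031*g^4 + 2.4947*g^3 + 13.8794*g^2 - 22.3214*g - 28.6308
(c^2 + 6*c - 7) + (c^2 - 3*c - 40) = 2*c^2 + 3*c - 47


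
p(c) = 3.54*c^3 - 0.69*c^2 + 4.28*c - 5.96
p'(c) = 10.62*c^2 - 1.38*c + 4.28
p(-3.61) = -196.95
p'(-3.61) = 147.66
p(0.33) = -4.50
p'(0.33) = 4.98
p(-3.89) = -241.43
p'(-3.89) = 170.35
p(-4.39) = -337.55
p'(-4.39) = 215.01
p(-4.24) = -306.35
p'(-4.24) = 201.05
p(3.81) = 196.12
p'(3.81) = 153.18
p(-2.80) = -101.06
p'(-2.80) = 91.40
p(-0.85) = -12.27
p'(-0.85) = 13.13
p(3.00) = 96.25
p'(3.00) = 95.72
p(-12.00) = -6273.80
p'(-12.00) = 1550.12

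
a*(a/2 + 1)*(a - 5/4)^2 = a^4/2 - a^3/4 - 55*a^2/32 + 25*a/16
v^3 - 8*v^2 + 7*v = v*(v - 7)*(v - 1)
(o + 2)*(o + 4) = o^2 + 6*o + 8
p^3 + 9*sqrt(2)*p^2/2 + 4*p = p*(p + sqrt(2)/2)*(p + 4*sqrt(2))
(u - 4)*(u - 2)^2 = u^3 - 8*u^2 + 20*u - 16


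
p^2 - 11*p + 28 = (p - 7)*(p - 4)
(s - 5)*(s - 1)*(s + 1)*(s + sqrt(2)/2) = s^4 - 5*s^3 + sqrt(2)*s^3/2 - 5*sqrt(2)*s^2/2 - s^2 - sqrt(2)*s/2 + 5*s + 5*sqrt(2)/2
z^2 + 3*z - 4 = (z - 1)*(z + 4)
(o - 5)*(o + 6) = o^2 + o - 30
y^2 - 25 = (y - 5)*(y + 5)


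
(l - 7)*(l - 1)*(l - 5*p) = l^3 - 5*l^2*p - 8*l^2 + 40*l*p + 7*l - 35*p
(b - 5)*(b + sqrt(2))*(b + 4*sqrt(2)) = b^3 - 5*b^2 + 5*sqrt(2)*b^2 - 25*sqrt(2)*b + 8*b - 40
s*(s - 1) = s^2 - s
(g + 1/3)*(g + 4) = g^2 + 13*g/3 + 4/3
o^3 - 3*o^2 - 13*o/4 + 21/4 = (o - 7/2)*(o - 1)*(o + 3/2)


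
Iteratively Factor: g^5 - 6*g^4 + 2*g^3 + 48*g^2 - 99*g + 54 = (g - 2)*(g^4 - 4*g^3 - 6*g^2 + 36*g - 27) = (g - 2)*(g + 3)*(g^3 - 7*g^2 + 15*g - 9) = (g - 3)*(g - 2)*(g + 3)*(g^2 - 4*g + 3) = (g - 3)^2*(g - 2)*(g + 3)*(g - 1)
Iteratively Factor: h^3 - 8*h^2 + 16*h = (h - 4)*(h^2 - 4*h) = h*(h - 4)*(h - 4)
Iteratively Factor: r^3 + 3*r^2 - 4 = (r + 2)*(r^2 + r - 2) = (r - 1)*(r + 2)*(r + 2)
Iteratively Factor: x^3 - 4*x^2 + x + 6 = (x - 3)*(x^2 - x - 2) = (x - 3)*(x - 2)*(x + 1)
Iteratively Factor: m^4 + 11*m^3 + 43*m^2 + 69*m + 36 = (m + 3)*(m^3 + 8*m^2 + 19*m + 12) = (m + 3)*(m + 4)*(m^2 + 4*m + 3) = (m + 3)^2*(m + 4)*(m + 1)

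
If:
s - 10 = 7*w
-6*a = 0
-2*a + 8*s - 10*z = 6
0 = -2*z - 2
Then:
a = 0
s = -1/2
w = -3/2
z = -1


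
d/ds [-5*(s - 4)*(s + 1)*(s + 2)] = -15*s^2 + 10*s + 50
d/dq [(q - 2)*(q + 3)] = 2*q + 1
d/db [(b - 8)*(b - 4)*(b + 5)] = 3*b^2 - 14*b - 28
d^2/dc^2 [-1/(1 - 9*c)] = 162/(9*c - 1)^3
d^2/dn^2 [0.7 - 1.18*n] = 0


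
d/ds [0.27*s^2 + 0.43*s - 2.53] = 0.54*s + 0.43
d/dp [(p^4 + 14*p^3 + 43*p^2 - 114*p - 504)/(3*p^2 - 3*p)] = (2*p^5 + 11*p^4 - 28*p^3 + 71*p^2 + 1008*p - 504)/(3*p^2*(p^2 - 2*p + 1))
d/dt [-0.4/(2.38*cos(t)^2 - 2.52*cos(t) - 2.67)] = (1.008 - 1.904*cos(t))*sin(t)/(-2.38*cos(t)^2 + 2.52*cos(t) + 2.67)^2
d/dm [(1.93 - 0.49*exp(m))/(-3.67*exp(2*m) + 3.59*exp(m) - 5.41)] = (-1.7983*exp(2*m) + 14.1662*exp(m) - 4.2778)*exp(m)/(13.4689*exp(4*m) - 26.3506*exp(3*m) + 52.5975*exp(2*m) - 38.8438*exp(m) + 29.2681)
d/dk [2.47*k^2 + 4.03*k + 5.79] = 4.94*k + 4.03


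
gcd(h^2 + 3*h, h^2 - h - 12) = h + 3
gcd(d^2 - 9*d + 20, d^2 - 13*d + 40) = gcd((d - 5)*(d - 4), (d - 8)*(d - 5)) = d - 5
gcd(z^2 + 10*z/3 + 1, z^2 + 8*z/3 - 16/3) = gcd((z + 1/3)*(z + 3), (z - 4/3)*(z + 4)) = 1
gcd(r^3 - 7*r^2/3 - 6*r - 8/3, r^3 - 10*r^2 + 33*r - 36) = r - 4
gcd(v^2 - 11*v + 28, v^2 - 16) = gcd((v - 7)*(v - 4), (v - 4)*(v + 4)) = v - 4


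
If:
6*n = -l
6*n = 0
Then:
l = 0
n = 0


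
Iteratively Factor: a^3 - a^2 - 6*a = (a + 2)*(a^2 - 3*a) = (a - 3)*(a + 2)*(a)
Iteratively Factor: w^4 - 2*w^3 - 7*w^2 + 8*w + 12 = (w + 1)*(w^3 - 3*w^2 - 4*w + 12) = (w - 2)*(w + 1)*(w^2 - w - 6) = (w - 2)*(w + 1)*(w + 2)*(w - 3)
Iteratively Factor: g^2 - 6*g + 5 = (g - 5)*(g - 1)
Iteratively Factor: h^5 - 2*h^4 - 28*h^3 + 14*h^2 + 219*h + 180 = (h + 1)*(h^4 - 3*h^3 - 25*h^2 + 39*h + 180) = (h + 1)*(h + 3)*(h^3 - 6*h^2 - 7*h + 60) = (h - 5)*(h + 1)*(h + 3)*(h^2 - h - 12) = (h - 5)*(h + 1)*(h + 3)^2*(h - 4)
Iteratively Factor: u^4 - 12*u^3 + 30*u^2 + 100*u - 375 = (u + 3)*(u^3 - 15*u^2 + 75*u - 125) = (u - 5)*(u + 3)*(u^2 - 10*u + 25) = (u - 5)^2*(u + 3)*(u - 5)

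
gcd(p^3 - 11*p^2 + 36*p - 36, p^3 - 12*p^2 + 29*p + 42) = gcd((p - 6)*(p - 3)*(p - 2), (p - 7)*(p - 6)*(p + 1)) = p - 6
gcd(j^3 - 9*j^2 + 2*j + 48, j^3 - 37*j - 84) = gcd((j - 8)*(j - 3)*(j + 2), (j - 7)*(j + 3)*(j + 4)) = 1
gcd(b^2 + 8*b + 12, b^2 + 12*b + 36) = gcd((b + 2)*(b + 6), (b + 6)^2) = b + 6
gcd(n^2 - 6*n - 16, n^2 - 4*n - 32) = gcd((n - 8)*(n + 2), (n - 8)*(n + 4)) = n - 8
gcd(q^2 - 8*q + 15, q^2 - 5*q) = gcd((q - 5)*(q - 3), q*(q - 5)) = q - 5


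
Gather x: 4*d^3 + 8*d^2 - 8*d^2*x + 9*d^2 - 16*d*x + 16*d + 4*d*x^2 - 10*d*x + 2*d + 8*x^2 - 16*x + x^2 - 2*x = 4*d^3 + 17*d^2 + 18*d + x^2*(4*d + 9) + x*(-8*d^2 - 26*d - 18)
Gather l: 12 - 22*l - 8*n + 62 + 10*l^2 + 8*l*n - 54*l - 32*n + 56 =10*l^2 + l*(8*n - 76) - 40*n + 130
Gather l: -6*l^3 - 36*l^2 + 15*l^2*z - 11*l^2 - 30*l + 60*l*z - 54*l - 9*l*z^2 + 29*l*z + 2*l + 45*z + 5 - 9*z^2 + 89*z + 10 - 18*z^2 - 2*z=-6*l^3 + l^2*(15*z - 47) + l*(-9*z^2 + 89*z - 82) - 27*z^2 + 132*z + 15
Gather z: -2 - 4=-6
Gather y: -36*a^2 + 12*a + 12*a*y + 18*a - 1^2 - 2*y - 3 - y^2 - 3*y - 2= -36*a^2 + 30*a - y^2 + y*(12*a - 5) - 6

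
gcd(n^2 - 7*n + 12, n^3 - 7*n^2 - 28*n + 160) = n - 4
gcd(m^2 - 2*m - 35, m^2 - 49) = m - 7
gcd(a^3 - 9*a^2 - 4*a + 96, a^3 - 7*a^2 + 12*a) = a - 4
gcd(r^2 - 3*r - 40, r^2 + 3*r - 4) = 1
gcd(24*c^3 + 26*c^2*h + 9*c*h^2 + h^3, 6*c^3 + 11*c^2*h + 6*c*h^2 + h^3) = 6*c^2 + 5*c*h + h^2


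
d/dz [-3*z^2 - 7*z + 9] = -6*z - 7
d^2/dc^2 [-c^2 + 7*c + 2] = -2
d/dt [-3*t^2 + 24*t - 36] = 24 - 6*t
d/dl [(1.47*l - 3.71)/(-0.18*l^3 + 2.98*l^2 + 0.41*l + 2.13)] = (0.5292*l^3 - 6.384*l^2 + 22.1116*l + 4.6522)/(0.0324*l^6 - 1.0728*l^5 + 8.7328*l^4 + 1.6768*l^3 + 12.8629*l^2 + 1.7466*l + 4.5369)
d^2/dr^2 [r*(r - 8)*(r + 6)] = 6*r - 4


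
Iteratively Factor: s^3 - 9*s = (s + 3)*(s^2 - 3*s) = (s - 3)*(s + 3)*(s)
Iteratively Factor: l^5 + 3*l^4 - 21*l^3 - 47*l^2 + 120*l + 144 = (l - 3)*(l^4 + 6*l^3 - 3*l^2 - 56*l - 48) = (l - 3)*(l + 1)*(l^3 + 5*l^2 - 8*l - 48) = (l - 3)*(l + 1)*(l + 4)*(l^2 + l - 12) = (l - 3)^2*(l + 1)*(l + 4)*(l + 4)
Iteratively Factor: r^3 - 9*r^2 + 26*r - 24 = (r - 3)*(r^2 - 6*r + 8) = (r - 4)*(r - 3)*(r - 2)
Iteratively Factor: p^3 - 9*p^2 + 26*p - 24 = (p - 2)*(p^2 - 7*p + 12) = (p - 4)*(p - 2)*(p - 3)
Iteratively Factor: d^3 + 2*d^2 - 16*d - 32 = (d - 4)*(d^2 + 6*d + 8) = (d - 4)*(d + 2)*(d + 4)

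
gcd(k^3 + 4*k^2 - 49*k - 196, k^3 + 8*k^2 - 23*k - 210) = k + 7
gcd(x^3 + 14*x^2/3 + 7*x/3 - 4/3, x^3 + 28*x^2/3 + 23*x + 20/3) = x + 4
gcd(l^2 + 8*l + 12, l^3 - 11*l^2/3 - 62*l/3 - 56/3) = l + 2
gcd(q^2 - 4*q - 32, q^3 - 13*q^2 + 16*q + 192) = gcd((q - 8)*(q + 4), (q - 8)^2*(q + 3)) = q - 8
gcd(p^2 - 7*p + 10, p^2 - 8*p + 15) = p - 5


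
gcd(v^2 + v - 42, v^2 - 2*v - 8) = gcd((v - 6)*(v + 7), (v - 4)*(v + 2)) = 1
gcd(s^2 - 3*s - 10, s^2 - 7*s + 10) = s - 5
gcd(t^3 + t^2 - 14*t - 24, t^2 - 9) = t + 3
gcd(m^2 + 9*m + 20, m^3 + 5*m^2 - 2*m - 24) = m + 4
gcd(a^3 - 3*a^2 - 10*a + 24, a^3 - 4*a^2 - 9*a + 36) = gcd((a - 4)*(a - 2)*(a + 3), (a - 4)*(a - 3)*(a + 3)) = a^2 - a - 12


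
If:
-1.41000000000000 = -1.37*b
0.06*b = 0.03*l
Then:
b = 1.03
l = 2.06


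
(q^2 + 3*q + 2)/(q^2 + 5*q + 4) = (q + 2)/(q + 4)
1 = 1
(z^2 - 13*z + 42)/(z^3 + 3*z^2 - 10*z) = (z^2 - 13*z + 42)/(z*(z^2 + 3*z - 10))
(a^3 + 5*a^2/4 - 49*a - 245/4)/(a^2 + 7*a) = a - 23/4 - 35/(4*a)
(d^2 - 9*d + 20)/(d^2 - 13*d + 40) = (d - 4)/(d - 8)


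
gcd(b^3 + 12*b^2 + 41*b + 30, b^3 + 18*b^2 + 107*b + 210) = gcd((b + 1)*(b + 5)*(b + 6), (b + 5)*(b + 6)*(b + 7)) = b^2 + 11*b + 30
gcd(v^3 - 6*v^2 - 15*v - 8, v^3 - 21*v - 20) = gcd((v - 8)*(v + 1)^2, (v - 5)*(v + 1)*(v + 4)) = v + 1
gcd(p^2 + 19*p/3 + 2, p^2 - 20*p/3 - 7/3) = p + 1/3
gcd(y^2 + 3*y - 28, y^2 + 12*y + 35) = y + 7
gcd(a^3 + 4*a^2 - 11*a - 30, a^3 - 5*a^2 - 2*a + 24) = a^2 - a - 6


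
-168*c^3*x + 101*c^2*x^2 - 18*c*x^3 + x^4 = x*(-8*c + x)*(-7*c + x)*(-3*c + x)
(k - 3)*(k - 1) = k^2 - 4*k + 3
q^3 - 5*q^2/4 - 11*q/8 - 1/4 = (q - 2)*(q + 1/4)*(q + 1/2)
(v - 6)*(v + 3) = v^2 - 3*v - 18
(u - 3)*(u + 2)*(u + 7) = u^3 + 6*u^2 - 13*u - 42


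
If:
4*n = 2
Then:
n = 1/2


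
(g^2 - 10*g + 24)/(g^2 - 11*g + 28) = (g - 6)/(g - 7)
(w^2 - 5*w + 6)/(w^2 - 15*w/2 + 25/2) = 2*(w^2 - 5*w + 6)/(2*w^2 - 15*w + 25)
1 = 1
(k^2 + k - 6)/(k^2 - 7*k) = (k^2 + k - 6)/(k*(k - 7))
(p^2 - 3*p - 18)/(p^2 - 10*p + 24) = (p + 3)/(p - 4)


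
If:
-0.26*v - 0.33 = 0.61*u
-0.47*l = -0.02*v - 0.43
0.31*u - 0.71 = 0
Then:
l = 0.63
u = 2.29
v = -6.64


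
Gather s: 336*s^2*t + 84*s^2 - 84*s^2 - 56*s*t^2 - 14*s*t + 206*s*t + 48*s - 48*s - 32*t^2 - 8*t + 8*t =336*s^2*t + s*(-56*t^2 + 192*t) - 32*t^2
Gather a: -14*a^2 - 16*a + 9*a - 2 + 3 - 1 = -14*a^2 - 7*a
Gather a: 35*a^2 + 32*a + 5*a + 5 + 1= 35*a^2 + 37*a + 6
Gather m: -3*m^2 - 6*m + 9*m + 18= -3*m^2 + 3*m + 18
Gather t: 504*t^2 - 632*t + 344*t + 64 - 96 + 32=504*t^2 - 288*t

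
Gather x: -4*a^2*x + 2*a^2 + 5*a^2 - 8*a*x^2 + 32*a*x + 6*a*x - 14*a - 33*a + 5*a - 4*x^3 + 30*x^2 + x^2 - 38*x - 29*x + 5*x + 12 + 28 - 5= 7*a^2 - 42*a - 4*x^3 + x^2*(31 - 8*a) + x*(-4*a^2 + 38*a - 62) + 35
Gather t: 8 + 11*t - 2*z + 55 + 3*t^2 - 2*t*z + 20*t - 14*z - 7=3*t^2 + t*(31 - 2*z) - 16*z + 56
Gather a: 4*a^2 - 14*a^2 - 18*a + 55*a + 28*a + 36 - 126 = -10*a^2 + 65*a - 90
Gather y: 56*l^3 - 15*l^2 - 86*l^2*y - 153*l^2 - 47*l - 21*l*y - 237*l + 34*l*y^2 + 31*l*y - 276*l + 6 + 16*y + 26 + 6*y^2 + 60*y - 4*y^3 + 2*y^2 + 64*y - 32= 56*l^3 - 168*l^2 - 560*l - 4*y^3 + y^2*(34*l + 8) + y*(-86*l^2 + 10*l + 140)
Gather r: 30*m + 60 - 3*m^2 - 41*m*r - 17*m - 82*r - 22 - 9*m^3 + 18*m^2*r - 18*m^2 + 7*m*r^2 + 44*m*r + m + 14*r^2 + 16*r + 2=-9*m^3 - 21*m^2 + 14*m + r^2*(7*m + 14) + r*(18*m^2 + 3*m - 66) + 40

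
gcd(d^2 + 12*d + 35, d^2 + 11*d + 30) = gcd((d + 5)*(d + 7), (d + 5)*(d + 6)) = d + 5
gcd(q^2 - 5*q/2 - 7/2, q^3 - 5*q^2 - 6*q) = q + 1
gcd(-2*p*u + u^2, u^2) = u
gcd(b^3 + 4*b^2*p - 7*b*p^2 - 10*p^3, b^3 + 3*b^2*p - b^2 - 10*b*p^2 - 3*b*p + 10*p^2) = -b^2 - 3*b*p + 10*p^2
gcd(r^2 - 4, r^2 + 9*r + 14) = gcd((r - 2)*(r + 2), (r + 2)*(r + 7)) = r + 2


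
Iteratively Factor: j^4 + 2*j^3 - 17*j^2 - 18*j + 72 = (j + 4)*(j^3 - 2*j^2 - 9*j + 18) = (j + 3)*(j + 4)*(j^2 - 5*j + 6) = (j - 3)*(j + 3)*(j + 4)*(j - 2)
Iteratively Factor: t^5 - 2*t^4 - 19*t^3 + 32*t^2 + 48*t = (t + 1)*(t^4 - 3*t^3 - 16*t^2 + 48*t) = (t - 4)*(t + 1)*(t^3 + t^2 - 12*t) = t*(t - 4)*(t + 1)*(t^2 + t - 12) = t*(t - 4)*(t - 3)*(t + 1)*(t + 4)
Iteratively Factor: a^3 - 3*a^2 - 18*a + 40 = (a + 4)*(a^2 - 7*a + 10) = (a - 2)*(a + 4)*(a - 5)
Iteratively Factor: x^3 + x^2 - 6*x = (x + 3)*(x^2 - 2*x) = x*(x + 3)*(x - 2)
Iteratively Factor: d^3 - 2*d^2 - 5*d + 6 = (d - 1)*(d^2 - d - 6) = (d - 3)*(d - 1)*(d + 2)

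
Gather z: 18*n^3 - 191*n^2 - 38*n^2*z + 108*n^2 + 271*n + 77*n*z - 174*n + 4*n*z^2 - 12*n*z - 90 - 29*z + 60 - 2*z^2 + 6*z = 18*n^3 - 83*n^2 + 97*n + z^2*(4*n - 2) + z*(-38*n^2 + 65*n - 23) - 30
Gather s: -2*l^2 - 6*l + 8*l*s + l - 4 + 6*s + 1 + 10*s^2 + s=-2*l^2 - 5*l + 10*s^2 + s*(8*l + 7) - 3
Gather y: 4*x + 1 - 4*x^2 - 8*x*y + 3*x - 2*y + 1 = -4*x^2 + 7*x + y*(-8*x - 2) + 2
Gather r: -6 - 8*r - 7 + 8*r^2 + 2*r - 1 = 8*r^2 - 6*r - 14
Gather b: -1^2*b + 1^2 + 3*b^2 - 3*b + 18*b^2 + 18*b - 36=21*b^2 + 14*b - 35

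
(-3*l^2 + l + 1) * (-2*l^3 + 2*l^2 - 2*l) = 6*l^5 - 8*l^4 + 6*l^3 - 2*l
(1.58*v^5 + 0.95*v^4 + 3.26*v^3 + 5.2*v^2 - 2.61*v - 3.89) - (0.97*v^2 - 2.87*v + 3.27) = 1.58*v^5 + 0.95*v^4 + 3.26*v^3 + 4.23*v^2 + 0.26*v - 7.16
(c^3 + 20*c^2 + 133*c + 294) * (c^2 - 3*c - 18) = c^5 + 17*c^4 + 55*c^3 - 465*c^2 - 3276*c - 5292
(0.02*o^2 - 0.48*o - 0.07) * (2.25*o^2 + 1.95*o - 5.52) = 0.045*o^4 - 1.041*o^3 - 1.2039*o^2 + 2.5131*o + 0.3864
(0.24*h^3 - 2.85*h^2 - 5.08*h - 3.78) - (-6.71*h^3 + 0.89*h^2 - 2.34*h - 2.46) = 6.95*h^3 - 3.74*h^2 - 2.74*h - 1.32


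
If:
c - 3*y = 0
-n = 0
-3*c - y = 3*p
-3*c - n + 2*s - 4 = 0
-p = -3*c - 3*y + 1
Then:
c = 9/46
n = 0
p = -5/23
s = 211/92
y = 3/46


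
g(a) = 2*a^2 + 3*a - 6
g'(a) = 4*a + 3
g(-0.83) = -7.11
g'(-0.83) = -0.32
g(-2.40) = -1.68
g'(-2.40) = -6.60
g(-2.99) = 2.91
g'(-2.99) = -8.96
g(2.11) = 9.23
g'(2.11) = 11.44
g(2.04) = 8.44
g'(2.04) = 11.16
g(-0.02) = -6.06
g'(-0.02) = 2.92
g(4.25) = 42.88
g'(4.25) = 20.00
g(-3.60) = 9.12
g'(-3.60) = -11.40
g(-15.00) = 399.00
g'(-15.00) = -57.00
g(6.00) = 84.00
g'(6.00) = 27.00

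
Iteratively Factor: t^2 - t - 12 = (t - 4)*(t + 3)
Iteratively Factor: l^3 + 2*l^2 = (l)*(l^2 + 2*l) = l*(l + 2)*(l)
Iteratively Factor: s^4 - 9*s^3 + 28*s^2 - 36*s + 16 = (s - 1)*(s^3 - 8*s^2 + 20*s - 16) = (s - 4)*(s - 1)*(s^2 - 4*s + 4) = (s - 4)*(s - 2)*(s - 1)*(s - 2)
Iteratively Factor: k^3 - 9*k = (k - 3)*(k^2 + 3*k) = (k - 3)*(k + 3)*(k)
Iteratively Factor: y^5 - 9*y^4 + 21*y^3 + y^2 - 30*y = (y)*(y^4 - 9*y^3 + 21*y^2 + y - 30) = y*(y - 2)*(y^3 - 7*y^2 + 7*y + 15) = y*(y - 2)*(y + 1)*(y^2 - 8*y + 15) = y*(y - 5)*(y - 2)*(y + 1)*(y - 3)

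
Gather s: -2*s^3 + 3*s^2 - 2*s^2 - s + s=-2*s^3 + s^2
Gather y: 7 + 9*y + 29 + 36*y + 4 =45*y + 40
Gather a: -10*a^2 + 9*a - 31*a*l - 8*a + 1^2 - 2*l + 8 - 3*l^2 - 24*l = -10*a^2 + a*(1 - 31*l) - 3*l^2 - 26*l + 9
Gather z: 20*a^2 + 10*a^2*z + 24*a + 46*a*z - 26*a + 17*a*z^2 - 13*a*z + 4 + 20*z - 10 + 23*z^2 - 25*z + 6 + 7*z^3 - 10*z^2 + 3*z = 20*a^2 - 2*a + 7*z^3 + z^2*(17*a + 13) + z*(10*a^2 + 33*a - 2)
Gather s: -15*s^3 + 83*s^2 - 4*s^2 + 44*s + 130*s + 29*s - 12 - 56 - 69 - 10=-15*s^3 + 79*s^2 + 203*s - 147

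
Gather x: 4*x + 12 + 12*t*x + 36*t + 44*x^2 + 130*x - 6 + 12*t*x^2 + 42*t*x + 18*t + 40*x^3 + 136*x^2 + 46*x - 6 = 54*t + 40*x^3 + x^2*(12*t + 180) + x*(54*t + 180)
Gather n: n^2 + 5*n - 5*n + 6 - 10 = n^2 - 4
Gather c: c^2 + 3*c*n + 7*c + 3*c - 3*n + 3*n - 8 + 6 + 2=c^2 + c*(3*n + 10)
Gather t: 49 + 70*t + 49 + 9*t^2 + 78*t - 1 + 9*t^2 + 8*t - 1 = 18*t^2 + 156*t + 96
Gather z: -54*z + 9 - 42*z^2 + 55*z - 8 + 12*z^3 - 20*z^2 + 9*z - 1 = 12*z^3 - 62*z^2 + 10*z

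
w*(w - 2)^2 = w^3 - 4*w^2 + 4*w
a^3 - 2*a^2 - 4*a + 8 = (a - 2)^2*(a + 2)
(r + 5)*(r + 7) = r^2 + 12*r + 35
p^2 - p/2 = p*(p - 1/2)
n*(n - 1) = n^2 - n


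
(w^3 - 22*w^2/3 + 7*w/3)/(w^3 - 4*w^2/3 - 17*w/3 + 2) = w*(w - 7)/(w^2 - w - 6)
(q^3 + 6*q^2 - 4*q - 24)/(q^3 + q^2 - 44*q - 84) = (q - 2)/(q - 7)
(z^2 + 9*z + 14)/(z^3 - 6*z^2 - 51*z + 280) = (z + 2)/(z^2 - 13*z + 40)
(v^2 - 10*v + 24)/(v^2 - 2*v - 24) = (v - 4)/(v + 4)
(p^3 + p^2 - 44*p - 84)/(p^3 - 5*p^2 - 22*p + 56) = (p^2 + 8*p + 12)/(p^2 + 2*p - 8)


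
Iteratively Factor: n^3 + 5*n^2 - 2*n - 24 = (n + 3)*(n^2 + 2*n - 8) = (n - 2)*(n + 3)*(n + 4)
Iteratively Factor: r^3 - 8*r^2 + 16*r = (r)*(r^2 - 8*r + 16) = r*(r - 4)*(r - 4)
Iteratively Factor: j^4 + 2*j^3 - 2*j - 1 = (j + 1)*(j^3 + j^2 - j - 1) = (j + 1)^2*(j^2 - 1) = (j - 1)*(j + 1)^2*(j + 1)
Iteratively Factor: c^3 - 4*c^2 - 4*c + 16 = (c + 2)*(c^2 - 6*c + 8) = (c - 4)*(c + 2)*(c - 2)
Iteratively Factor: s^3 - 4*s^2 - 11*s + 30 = (s - 2)*(s^2 - 2*s - 15) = (s - 5)*(s - 2)*(s + 3)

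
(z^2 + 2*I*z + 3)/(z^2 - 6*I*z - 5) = (z + 3*I)/(z - 5*I)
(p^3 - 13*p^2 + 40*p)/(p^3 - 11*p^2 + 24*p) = (p - 5)/(p - 3)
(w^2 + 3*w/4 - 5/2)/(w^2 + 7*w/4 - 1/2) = (4*w - 5)/(4*w - 1)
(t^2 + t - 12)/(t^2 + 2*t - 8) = (t - 3)/(t - 2)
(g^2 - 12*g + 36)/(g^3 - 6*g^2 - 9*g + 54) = (g - 6)/(g^2 - 9)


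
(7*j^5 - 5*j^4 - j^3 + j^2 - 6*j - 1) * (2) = 14*j^5 - 10*j^4 - 2*j^3 + 2*j^2 - 12*j - 2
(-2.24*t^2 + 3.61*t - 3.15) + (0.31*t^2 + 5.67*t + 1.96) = -1.93*t^2 + 9.28*t - 1.19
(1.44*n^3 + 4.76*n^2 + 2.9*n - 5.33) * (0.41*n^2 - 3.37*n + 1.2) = 0.5904*n^5 - 2.9012*n^4 - 13.1242*n^3 - 6.2463*n^2 + 21.4421*n - 6.396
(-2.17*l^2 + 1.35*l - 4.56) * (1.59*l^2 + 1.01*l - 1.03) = -3.4503*l^4 - 0.0451999999999999*l^3 - 3.6518*l^2 - 5.9961*l + 4.6968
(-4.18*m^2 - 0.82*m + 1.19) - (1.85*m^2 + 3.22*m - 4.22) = -6.03*m^2 - 4.04*m + 5.41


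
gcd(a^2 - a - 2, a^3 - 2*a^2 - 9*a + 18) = a - 2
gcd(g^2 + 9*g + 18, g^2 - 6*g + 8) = 1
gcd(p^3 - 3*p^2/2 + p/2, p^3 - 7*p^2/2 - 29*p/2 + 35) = 1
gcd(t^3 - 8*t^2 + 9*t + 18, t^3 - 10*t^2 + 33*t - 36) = t - 3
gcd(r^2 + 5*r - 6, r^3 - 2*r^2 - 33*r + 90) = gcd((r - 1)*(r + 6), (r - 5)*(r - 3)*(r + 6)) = r + 6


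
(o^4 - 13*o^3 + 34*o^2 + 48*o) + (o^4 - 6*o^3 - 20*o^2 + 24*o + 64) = 2*o^4 - 19*o^3 + 14*o^2 + 72*o + 64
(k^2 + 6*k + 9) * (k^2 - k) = k^4 + 5*k^3 + 3*k^2 - 9*k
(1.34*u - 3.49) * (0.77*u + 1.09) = 1.0318*u^2 - 1.2267*u - 3.8041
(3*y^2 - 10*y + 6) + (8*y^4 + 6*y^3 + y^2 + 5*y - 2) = 8*y^4 + 6*y^3 + 4*y^2 - 5*y + 4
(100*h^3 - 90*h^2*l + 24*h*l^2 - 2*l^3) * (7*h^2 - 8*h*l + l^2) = 700*h^5 - 1430*h^4*l + 988*h^3*l^2 - 296*h^2*l^3 + 40*h*l^4 - 2*l^5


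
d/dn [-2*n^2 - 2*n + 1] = -4*n - 2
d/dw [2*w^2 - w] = 4*w - 1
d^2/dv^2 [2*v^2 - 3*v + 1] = 4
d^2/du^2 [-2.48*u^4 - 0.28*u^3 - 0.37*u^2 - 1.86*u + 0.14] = -29.76*u^2 - 1.68*u - 0.74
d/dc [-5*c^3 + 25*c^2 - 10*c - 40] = -15*c^2 + 50*c - 10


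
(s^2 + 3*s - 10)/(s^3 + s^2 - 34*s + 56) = (s + 5)/(s^2 + 3*s - 28)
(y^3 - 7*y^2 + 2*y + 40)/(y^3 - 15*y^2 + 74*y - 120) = (y + 2)/(y - 6)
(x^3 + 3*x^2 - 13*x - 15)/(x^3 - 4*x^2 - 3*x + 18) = (x^2 + 6*x + 5)/(x^2 - x - 6)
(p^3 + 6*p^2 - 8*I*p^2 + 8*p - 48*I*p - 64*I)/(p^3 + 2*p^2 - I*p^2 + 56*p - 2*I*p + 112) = (p + 4)/(p + 7*I)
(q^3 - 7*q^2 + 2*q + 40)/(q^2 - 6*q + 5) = (q^2 - 2*q - 8)/(q - 1)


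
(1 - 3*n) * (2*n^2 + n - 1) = -6*n^3 - n^2 + 4*n - 1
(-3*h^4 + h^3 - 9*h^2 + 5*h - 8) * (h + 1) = -3*h^5 - 2*h^4 - 8*h^3 - 4*h^2 - 3*h - 8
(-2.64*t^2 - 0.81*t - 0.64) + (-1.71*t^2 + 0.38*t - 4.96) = -4.35*t^2 - 0.43*t - 5.6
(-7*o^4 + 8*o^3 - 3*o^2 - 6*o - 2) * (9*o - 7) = -63*o^5 + 121*o^4 - 83*o^3 - 33*o^2 + 24*o + 14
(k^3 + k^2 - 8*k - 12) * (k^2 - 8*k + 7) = k^5 - 7*k^4 - 9*k^3 + 59*k^2 + 40*k - 84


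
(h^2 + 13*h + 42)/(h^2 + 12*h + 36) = (h + 7)/(h + 6)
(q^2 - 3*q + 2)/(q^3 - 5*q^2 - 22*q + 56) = (q - 1)/(q^2 - 3*q - 28)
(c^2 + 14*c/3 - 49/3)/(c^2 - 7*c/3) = (c + 7)/c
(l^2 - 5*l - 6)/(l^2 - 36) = (l + 1)/(l + 6)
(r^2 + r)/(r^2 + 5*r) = (r + 1)/(r + 5)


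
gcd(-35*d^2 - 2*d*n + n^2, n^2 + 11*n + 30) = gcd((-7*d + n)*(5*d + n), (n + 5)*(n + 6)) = 1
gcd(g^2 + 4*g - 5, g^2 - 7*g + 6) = g - 1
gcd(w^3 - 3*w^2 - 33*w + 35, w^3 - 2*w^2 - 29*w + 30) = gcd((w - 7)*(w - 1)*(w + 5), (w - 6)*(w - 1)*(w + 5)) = w^2 + 4*w - 5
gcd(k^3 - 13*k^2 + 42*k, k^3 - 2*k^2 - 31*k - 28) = k - 7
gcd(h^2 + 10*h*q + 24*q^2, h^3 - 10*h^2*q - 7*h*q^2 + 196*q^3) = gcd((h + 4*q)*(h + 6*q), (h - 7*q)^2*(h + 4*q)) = h + 4*q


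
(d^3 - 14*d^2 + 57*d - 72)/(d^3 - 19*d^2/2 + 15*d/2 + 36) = 2*(d - 3)/(2*d + 3)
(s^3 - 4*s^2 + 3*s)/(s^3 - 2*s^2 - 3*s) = (s - 1)/(s + 1)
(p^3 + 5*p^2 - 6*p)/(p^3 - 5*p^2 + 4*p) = (p + 6)/(p - 4)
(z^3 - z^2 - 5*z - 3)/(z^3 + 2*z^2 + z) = (z - 3)/z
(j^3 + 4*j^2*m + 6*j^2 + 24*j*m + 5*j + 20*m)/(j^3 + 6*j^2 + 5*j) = (j + 4*m)/j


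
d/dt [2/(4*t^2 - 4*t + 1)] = 8*(1 - 2*t)/(4*t^2 - 4*t + 1)^2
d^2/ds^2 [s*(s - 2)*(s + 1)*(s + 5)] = 12*s^2 + 24*s - 14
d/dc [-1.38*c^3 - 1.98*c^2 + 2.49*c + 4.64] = -4.14*c^2 - 3.96*c + 2.49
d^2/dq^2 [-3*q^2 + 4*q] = -6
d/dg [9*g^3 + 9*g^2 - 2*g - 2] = 27*g^2 + 18*g - 2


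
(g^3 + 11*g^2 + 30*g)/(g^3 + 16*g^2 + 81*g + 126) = g*(g + 5)/(g^2 + 10*g + 21)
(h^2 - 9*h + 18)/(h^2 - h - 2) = (-h^2 + 9*h - 18)/(-h^2 + h + 2)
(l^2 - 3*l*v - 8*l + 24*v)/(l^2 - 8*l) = (l - 3*v)/l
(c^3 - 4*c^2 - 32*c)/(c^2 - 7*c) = (c^2 - 4*c - 32)/(c - 7)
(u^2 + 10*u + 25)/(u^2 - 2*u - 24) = (u^2 + 10*u + 25)/(u^2 - 2*u - 24)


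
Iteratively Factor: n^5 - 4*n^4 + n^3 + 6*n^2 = (n - 3)*(n^4 - n^3 - 2*n^2) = n*(n - 3)*(n^3 - n^2 - 2*n) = n*(n - 3)*(n + 1)*(n^2 - 2*n) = n^2*(n - 3)*(n + 1)*(n - 2)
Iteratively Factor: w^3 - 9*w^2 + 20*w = (w)*(w^2 - 9*w + 20) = w*(w - 5)*(w - 4)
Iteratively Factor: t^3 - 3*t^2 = (t)*(t^2 - 3*t) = t^2*(t - 3)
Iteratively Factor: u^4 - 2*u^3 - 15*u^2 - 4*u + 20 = (u + 2)*(u^3 - 4*u^2 - 7*u + 10) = (u - 5)*(u + 2)*(u^2 + u - 2) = (u - 5)*(u - 1)*(u + 2)*(u + 2)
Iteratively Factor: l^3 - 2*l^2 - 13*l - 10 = (l + 2)*(l^2 - 4*l - 5) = (l - 5)*(l + 2)*(l + 1)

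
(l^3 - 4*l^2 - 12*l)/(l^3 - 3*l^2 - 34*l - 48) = l*(l - 6)/(l^2 - 5*l - 24)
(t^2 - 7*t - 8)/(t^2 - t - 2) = (t - 8)/(t - 2)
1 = 1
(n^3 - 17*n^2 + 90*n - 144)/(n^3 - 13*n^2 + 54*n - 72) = (n - 8)/(n - 4)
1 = 1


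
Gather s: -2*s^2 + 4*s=-2*s^2 + 4*s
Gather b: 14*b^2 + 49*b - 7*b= 14*b^2 + 42*b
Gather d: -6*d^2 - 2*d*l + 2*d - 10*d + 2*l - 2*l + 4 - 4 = -6*d^2 + d*(-2*l - 8)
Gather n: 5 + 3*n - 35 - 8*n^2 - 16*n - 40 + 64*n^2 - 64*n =56*n^2 - 77*n - 70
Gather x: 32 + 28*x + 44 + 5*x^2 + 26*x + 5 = 5*x^2 + 54*x + 81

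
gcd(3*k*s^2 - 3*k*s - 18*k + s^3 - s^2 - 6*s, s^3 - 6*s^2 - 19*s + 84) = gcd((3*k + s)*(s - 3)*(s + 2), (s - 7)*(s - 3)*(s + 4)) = s - 3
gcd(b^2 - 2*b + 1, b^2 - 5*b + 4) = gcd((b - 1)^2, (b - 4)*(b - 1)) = b - 1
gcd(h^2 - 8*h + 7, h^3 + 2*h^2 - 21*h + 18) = h - 1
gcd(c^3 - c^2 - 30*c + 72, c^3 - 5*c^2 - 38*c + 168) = c^2 + 2*c - 24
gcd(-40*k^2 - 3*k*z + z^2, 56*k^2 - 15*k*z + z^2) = -8*k + z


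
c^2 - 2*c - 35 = (c - 7)*(c + 5)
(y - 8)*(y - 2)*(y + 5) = y^3 - 5*y^2 - 34*y + 80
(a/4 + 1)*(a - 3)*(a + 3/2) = a^3/4 + 5*a^2/8 - 21*a/8 - 9/2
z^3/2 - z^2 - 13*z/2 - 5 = (z/2 + 1)*(z - 5)*(z + 1)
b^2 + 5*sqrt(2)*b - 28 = (b - 2*sqrt(2))*(b + 7*sqrt(2))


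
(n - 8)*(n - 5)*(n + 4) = n^3 - 9*n^2 - 12*n + 160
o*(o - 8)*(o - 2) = o^3 - 10*o^2 + 16*o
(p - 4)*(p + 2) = p^2 - 2*p - 8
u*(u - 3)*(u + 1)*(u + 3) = u^4 + u^3 - 9*u^2 - 9*u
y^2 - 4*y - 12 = (y - 6)*(y + 2)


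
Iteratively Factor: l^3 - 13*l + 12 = (l - 1)*(l^2 + l - 12) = (l - 1)*(l + 4)*(l - 3)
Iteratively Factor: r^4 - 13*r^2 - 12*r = (r + 3)*(r^3 - 3*r^2 - 4*r) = (r - 4)*(r + 3)*(r^2 + r) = (r - 4)*(r + 1)*(r + 3)*(r)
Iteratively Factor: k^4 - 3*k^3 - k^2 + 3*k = (k - 1)*(k^3 - 2*k^2 - 3*k) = k*(k - 1)*(k^2 - 2*k - 3) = k*(k - 1)*(k + 1)*(k - 3)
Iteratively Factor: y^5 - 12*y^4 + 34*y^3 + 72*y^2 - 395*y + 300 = (y - 1)*(y^4 - 11*y^3 + 23*y^2 + 95*y - 300) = (y - 5)*(y - 1)*(y^3 - 6*y^2 - 7*y + 60) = (y - 5)^2*(y - 1)*(y^2 - y - 12) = (y - 5)^2*(y - 1)*(y + 3)*(y - 4)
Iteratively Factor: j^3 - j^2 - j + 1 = (j - 1)*(j^2 - 1) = (j - 1)^2*(j + 1)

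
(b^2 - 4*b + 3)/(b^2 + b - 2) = (b - 3)/(b + 2)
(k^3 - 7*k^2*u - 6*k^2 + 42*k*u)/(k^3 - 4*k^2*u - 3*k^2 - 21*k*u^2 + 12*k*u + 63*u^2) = k*(k - 6)/(k^2 + 3*k*u - 3*k - 9*u)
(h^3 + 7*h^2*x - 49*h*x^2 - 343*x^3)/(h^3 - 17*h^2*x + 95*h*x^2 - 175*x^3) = (h^2 + 14*h*x + 49*x^2)/(h^2 - 10*h*x + 25*x^2)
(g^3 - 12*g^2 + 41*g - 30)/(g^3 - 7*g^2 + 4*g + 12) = (g^2 - 6*g + 5)/(g^2 - g - 2)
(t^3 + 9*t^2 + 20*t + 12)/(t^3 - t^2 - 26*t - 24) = (t^2 + 8*t + 12)/(t^2 - 2*t - 24)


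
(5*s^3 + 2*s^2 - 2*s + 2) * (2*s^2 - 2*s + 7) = 10*s^5 - 6*s^4 + 27*s^3 + 22*s^2 - 18*s + 14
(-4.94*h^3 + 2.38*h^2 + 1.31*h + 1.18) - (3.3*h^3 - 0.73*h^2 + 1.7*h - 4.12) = -8.24*h^3 + 3.11*h^2 - 0.39*h + 5.3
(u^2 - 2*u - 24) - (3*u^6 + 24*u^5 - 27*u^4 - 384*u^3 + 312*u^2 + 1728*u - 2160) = -3*u^6 - 24*u^5 + 27*u^4 + 384*u^3 - 311*u^2 - 1730*u + 2136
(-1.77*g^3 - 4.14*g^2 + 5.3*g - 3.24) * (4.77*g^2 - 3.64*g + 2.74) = -8.4429*g^5 - 13.305*g^4 + 35.5008*g^3 - 46.0904*g^2 + 26.3156*g - 8.8776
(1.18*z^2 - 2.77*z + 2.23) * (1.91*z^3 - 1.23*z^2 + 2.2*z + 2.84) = 2.2538*z^5 - 6.7421*z^4 + 10.2624*z^3 - 5.4857*z^2 - 2.9608*z + 6.3332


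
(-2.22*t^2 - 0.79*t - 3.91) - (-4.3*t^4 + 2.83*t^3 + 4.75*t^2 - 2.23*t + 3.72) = 4.3*t^4 - 2.83*t^3 - 6.97*t^2 + 1.44*t - 7.63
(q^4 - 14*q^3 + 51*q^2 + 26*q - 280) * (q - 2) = q^5 - 16*q^4 + 79*q^3 - 76*q^2 - 332*q + 560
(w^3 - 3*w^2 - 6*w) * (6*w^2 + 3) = 6*w^5 - 18*w^4 - 33*w^3 - 9*w^2 - 18*w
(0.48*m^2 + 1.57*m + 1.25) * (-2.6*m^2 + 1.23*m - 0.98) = -1.248*m^4 - 3.4916*m^3 - 1.7893*m^2 - 0.00109999999999988*m - 1.225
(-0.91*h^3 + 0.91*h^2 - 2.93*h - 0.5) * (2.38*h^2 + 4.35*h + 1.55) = -2.1658*h^5 - 1.7927*h^4 - 4.4254*h^3 - 12.525*h^2 - 6.7165*h - 0.775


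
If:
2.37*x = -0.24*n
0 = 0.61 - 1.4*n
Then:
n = 0.44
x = -0.04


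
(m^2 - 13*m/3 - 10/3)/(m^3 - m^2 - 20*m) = (m + 2/3)/(m*(m + 4))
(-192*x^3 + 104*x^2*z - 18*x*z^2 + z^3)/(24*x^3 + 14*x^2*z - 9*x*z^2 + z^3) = (-8*x + z)/(x + z)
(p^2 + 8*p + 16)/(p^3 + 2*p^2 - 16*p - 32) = (p + 4)/(p^2 - 2*p - 8)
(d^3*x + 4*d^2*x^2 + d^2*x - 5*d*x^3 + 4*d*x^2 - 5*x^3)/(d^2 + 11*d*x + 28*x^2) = x*(d^3 + 4*d^2*x + d^2 - 5*d*x^2 + 4*d*x - 5*x^2)/(d^2 + 11*d*x + 28*x^2)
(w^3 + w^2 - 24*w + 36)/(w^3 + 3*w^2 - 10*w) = (w^2 + 3*w - 18)/(w*(w + 5))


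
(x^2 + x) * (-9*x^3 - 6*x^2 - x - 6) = -9*x^5 - 15*x^4 - 7*x^3 - 7*x^2 - 6*x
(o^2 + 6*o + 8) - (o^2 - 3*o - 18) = 9*o + 26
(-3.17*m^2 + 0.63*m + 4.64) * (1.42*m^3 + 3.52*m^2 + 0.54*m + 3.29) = -4.5014*m^5 - 10.2638*m^4 + 7.0946*m^3 + 6.2437*m^2 + 4.5783*m + 15.2656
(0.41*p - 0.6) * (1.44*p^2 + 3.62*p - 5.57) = 0.5904*p^3 + 0.6202*p^2 - 4.4557*p + 3.342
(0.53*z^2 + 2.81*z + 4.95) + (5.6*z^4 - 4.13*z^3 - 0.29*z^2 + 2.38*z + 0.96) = 5.6*z^4 - 4.13*z^3 + 0.24*z^2 + 5.19*z + 5.91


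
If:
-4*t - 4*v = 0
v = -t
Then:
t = -v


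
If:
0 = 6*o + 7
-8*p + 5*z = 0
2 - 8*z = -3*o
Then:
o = -7/6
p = -15/128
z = -3/16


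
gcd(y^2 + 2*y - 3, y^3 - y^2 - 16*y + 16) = y - 1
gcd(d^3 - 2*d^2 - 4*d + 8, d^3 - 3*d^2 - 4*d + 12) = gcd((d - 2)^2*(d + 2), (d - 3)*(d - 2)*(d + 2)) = d^2 - 4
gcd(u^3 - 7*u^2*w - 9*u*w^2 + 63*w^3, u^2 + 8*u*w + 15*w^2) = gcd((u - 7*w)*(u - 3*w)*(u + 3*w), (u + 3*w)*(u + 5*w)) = u + 3*w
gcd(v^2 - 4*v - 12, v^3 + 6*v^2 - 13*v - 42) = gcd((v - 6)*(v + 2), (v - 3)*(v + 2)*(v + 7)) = v + 2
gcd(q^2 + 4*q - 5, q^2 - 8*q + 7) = q - 1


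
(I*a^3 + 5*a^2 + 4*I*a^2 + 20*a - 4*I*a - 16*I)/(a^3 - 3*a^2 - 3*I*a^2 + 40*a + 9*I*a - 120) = (I*a^3 + a^2*(5 + 4*I) + 4*a*(5 - I) - 16*I)/(a^3 - 3*a^2*(1 + I) + a*(40 + 9*I) - 120)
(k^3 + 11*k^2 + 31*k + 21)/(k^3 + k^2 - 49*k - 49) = (k + 3)/(k - 7)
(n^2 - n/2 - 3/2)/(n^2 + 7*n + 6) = (n - 3/2)/(n + 6)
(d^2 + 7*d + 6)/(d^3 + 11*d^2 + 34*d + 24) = 1/(d + 4)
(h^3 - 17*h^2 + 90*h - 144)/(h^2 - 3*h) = h - 14 + 48/h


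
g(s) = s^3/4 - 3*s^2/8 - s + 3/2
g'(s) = 3*s^2/4 - 3*s/4 - 1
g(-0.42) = 1.84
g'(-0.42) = -0.55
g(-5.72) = -51.84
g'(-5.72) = 27.83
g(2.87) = 1.45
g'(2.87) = 3.03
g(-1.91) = 0.30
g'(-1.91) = 3.17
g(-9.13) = -210.89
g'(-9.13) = 68.37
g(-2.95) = -5.23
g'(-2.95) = 7.74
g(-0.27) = 1.74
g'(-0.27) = -0.74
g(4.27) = 9.86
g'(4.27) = 9.47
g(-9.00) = -202.12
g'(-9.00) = 66.50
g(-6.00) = -60.00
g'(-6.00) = 30.50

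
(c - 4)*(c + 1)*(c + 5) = c^3 + 2*c^2 - 19*c - 20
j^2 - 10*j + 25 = (j - 5)^2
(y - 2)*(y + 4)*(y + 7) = y^3 + 9*y^2 + 6*y - 56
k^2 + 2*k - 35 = (k - 5)*(k + 7)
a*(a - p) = a^2 - a*p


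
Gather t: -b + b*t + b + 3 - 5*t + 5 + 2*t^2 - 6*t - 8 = 2*t^2 + t*(b - 11)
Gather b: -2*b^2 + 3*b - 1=-2*b^2 + 3*b - 1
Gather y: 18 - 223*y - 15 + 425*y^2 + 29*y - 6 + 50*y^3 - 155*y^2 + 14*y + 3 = 50*y^3 + 270*y^2 - 180*y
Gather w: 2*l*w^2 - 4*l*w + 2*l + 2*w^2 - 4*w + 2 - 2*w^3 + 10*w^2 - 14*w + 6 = 2*l - 2*w^3 + w^2*(2*l + 12) + w*(-4*l - 18) + 8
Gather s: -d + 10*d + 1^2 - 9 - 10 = 9*d - 18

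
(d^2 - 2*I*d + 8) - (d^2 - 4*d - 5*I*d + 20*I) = 4*d + 3*I*d + 8 - 20*I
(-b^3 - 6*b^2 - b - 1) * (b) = -b^4 - 6*b^3 - b^2 - b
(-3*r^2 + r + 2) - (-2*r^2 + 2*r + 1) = -r^2 - r + 1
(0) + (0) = 0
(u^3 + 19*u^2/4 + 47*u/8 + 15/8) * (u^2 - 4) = u^5 + 19*u^4/4 + 15*u^3/8 - 137*u^2/8 - 47*u/2 - 15/2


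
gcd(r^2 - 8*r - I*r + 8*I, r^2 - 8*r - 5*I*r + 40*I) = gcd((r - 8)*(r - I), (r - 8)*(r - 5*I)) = r - 8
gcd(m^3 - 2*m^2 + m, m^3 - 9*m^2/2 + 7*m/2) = m^2 - m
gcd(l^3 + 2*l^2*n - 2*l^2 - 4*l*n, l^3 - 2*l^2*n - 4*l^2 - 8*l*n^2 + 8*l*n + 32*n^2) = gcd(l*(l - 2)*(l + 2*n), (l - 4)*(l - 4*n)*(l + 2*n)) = l + 2*n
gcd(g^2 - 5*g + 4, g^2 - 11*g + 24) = 1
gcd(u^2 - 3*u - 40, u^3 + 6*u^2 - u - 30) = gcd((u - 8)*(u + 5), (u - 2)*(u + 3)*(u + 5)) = u + 5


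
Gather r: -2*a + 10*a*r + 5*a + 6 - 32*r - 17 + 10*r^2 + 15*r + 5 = 3*a + 10*r^2 + r*(10*a - 17) - 6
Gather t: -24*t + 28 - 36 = -24*t - 8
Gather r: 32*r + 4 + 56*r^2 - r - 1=56*r^2 + 31*r + 3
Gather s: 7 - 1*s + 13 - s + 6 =26 - 2*s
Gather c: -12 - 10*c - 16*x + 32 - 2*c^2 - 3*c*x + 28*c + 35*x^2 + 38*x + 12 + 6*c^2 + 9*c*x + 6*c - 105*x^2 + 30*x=4*c^2 + c*(6*x + 24) - 70*x^2 + 52*x + 32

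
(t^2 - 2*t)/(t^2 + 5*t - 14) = t/(t + 7)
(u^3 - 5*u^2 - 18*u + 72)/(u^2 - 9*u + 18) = u + 4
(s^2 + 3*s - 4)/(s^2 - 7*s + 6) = (s + 4)/(s - 6)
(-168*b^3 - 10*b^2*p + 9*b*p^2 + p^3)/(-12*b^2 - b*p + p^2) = (42*b^2 + 13*b*p + p^2)/(3*b + p)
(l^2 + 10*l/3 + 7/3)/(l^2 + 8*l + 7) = (l + 7/3)/(l + 7)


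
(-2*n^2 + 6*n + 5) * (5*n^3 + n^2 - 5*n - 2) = -10*n^5 + 28*n^4 + 41*n^3 - 21*n^2 - 37*n - 10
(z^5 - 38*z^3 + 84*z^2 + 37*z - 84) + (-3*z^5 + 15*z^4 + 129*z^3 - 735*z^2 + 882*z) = -2*z^5 + 15*z^4 + 91*z^3 - 651*z^2 + 919*z - 84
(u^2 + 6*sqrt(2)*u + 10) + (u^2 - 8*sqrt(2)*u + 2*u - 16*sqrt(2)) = 2*u^2 - 2*sqrt(2)*u + 2*u - 16*sqrt(2) + 10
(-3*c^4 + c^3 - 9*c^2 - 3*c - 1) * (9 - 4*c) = 12*c^5 - 31*c^4 + 45*c^3 - 69*c^2 - 23*c - 9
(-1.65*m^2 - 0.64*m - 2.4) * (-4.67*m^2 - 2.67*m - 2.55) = 7.7055*m^4 + 7.3943*m^3 + 17.1243*m^2 + 8.04*m + 6.12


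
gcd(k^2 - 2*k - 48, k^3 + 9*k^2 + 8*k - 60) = k + 6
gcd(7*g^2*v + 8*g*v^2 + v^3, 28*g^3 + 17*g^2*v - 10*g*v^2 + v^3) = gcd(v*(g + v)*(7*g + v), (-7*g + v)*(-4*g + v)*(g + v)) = g + v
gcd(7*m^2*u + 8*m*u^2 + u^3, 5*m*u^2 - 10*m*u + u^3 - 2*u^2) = u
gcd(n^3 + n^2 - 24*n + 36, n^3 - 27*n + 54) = n^2 + 3*n - 18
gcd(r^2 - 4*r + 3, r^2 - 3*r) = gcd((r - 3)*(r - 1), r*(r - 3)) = r - 3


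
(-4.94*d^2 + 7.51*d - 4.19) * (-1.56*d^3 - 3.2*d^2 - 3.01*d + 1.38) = 7.7064*d^5 + 4.0924*d^4 - 2.6262*d^3 - 16.0143*d^2 + 22.9757*d - 5.7822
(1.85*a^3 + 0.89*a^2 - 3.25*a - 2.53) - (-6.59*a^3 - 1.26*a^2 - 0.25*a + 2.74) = 8.44*a^3 + 2.15*a^2 - 3.0*a - 5.27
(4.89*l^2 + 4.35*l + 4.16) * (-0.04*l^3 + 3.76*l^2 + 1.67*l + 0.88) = -0.1956*l^5 + 18.2124*l^4 + 24.3559*l^3 + 27.2093*l^2 + 10.7752*l + 3.6608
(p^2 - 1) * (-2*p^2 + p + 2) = -2*p^4 + p^3 + 4*p^2 - p - 2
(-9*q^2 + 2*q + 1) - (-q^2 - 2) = -8*q^2 + 2*q + 3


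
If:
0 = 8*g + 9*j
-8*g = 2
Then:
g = -1/4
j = 2/9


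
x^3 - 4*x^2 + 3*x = x*(x - 3)*(x - 1)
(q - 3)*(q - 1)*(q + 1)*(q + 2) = q^4 - q^3 - 7*q^2 + q + 6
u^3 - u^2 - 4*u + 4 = (u - 2)*(u - 1)*(u + 2)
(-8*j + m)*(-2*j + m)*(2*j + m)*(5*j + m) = 160*j^4 + 12*j^3*m - 44*j^2*m^2 - 3*j*m^3 + m^4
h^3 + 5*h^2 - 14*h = h*(h - 2)*(h + 7)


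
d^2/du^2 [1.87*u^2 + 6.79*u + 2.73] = 3.74000000000000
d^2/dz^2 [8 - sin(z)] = sin(z)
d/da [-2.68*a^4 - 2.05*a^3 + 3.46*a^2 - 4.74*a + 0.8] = -10.72*a^3 - 6.15*a^2 + 6.92*a - 4.74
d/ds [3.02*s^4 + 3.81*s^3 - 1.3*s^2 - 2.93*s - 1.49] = 12.08*s^3 + 11.43*s^2 - 2.6*s - 2.93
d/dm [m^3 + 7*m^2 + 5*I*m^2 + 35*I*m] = 3*m^2 + m*(14 + 10*I) + 35*I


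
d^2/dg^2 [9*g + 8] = 0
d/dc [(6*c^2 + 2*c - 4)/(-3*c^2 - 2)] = 2*(3*c^2 - 24*c - 2)/(9*c^4 + 12*c^2 + 4)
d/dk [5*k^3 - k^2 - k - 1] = 15*k^2 - 2*k - 1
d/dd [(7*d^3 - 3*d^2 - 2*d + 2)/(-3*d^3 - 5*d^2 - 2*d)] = 2*(-22*d^4 - 20*d^3 + 7*d^2 + 10*d + 2)/(d^2*(9*d^4 + 30*d^3 + 37*d^2 + 20*d + 4))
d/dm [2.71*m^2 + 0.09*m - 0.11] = 5.42*m + 0.09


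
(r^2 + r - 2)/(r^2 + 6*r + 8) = (r - 1)/(r + 4)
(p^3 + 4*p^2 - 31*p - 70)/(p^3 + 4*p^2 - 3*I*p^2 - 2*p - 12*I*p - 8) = (p^3 + 4*p^2 - 31*p - 70)/(p^3 + p^2*(4 - 3*I) + p*(-2 - 12*I) - 8)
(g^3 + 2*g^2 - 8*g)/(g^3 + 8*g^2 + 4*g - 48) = g/(g + 6)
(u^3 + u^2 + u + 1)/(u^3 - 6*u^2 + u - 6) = (u + 1)/(u - 6)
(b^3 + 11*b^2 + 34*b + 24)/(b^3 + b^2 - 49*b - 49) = (b^2 + 10*b + 24)/(b^2 - 49)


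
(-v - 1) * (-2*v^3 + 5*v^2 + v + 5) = 2*v^4 - 3*v^3 - 6*v^2 - 6*v - 5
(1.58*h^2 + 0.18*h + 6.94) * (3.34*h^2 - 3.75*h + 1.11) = 5.2772*h^4 - 5.3238*h^3 + 24.2584*h^2 - 25.8252*h + 7.7034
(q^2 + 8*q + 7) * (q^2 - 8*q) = q^4 - 57*q^2 - 56*q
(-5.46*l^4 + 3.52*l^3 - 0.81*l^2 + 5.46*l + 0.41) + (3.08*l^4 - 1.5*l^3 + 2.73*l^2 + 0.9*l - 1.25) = -2.38*l^4 + 2.02*l^3 + 1.92*l^2 + 6.36*l - 0.84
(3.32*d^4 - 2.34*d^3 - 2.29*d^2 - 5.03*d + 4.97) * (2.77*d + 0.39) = 9.1964*d^5 - 5.187*d^4 - 7.2559*d^3 - 14.8262*d^2 + 11.8052*d + 1.9383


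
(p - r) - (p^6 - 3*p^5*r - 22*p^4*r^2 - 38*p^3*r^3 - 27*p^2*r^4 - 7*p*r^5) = -p^6 + 3*p^5*r + 22*p^4*r^2 + 38*p^3*r^3 + 27*p^2*r^4 + 7*p*r^5 + p - r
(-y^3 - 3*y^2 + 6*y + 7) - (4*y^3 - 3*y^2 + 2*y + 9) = -5*y^3 + 4*y - 2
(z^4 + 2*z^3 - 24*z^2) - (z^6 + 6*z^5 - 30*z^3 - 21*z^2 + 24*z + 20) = -z^6 - 6*z^5 + z^4 + 32*z^3 - 3*z^2 - 24*z - 20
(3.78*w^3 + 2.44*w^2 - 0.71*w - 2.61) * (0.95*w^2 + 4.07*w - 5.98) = 3.591*w^5 + 17.7026*w^4 - 13.3481*w^3 - 19.9604*w^2 - 6.3769*w + 15.6078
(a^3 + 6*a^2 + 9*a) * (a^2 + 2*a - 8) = a^5 + 8*a^4 + 13*a^3 - 30*a^2 - 72*a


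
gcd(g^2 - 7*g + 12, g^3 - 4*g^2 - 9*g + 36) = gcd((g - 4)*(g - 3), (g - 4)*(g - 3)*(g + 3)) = g^2 - 7*g + 12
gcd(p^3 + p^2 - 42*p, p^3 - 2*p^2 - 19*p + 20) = 1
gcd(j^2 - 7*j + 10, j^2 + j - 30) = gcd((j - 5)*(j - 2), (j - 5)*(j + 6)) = j - 5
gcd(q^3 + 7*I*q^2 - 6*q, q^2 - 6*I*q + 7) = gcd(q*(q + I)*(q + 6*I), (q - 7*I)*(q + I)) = q + I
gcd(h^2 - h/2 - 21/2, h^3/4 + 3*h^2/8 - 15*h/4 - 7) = 1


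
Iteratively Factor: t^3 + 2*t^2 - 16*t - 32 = (t + 4)*(t^2 - 2*t - 8) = (t - 4)*(t + 4)*(t + 2)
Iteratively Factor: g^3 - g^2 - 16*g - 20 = (g + 2)*(g^2 - 3*g - 10) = (g - 5)*(g + 2)*(g + 2)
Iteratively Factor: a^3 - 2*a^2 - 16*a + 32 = (a - 4)*(a^2 + 2*a - 8) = (a - 4)*(a + 4)*(a - 2)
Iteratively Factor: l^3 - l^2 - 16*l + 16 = (l - 4)*(l^2 + 3*l - 4) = (l - 4)*(l - 1)*(l + 4)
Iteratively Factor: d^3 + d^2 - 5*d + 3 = (d - 1)*(d^2 + 2*d - 3) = (d - 1)^2*(d + 3)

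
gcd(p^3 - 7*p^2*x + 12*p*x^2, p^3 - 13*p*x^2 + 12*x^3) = -p + 3*x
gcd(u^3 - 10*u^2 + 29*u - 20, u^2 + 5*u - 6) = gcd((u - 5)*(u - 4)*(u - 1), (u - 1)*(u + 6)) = u - 1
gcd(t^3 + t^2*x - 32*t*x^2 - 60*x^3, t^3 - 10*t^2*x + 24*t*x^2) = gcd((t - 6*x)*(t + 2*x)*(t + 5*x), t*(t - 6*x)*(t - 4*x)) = -t + 6*x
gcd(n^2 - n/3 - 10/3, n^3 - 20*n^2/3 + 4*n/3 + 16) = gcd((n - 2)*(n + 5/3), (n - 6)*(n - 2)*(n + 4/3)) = n - 2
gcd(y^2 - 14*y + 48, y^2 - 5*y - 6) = y - 6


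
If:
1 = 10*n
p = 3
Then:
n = 1/10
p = 3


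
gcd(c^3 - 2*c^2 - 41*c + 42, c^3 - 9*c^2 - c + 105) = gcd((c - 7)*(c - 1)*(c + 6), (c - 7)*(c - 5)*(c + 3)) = c - 7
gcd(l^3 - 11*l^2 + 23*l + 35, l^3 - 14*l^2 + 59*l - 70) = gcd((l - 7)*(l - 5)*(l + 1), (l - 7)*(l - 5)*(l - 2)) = l^2 - 12*l + 35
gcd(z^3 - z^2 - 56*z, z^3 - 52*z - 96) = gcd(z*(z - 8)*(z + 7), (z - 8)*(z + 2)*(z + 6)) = z - 8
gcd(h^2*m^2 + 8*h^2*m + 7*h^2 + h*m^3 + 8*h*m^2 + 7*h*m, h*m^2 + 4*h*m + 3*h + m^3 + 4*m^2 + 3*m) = h*m + h + m^2 + m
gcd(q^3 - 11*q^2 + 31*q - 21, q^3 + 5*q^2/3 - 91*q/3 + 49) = q - 3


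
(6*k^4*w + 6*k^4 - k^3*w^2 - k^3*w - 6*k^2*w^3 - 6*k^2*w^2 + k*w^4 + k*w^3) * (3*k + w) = 18*k^5*w + 18*k^5 + 3*k^4*w^2 + 3*k^4*w - 19*k^3*w^3 - 19*k^3*w^2 - 3*k^2*w^4 - 3*k^2*w^3 + k*w^5 + k*w^4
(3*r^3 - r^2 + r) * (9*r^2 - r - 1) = 27*r^5 - 12*r^4 + 7*r^3 - r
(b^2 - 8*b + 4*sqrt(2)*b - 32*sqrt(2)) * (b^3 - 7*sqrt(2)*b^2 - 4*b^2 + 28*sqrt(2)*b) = b^5 - 12*b^4 - 3*sqrt(2)*b^4 - 24*b^3 + 36*sqrt(2)*b^3 - 96*sqrt(2)*b^2 + 672*b^2 - 1792*b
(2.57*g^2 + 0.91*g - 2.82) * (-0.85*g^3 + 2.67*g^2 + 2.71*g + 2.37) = -2.1845*g^5 + 6.0884*g^4 + 11.7914*g^3 + 1.0276*g^2 - 5.4855*g - 6.6834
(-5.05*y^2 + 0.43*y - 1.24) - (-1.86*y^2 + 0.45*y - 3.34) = -3.19*y^2 - 0.02*y + 2.1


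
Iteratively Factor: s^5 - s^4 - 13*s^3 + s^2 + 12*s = (s + 1)*(s^4 - 2*s^3 - 11*s^2 + 12*s) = (s + 1)*(s + 3)*(s^3 - 5*s^2 + 4*s) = (s - 4)*(s + 1)*(s + 3)*(s^2 - s) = s*(s - 4)*(s + 1)*(s + 3)*(s - 1)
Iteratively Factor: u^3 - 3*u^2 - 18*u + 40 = (u - 2)*(u^2 - u - 20) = (u - 5)*(u - 2)*(u + 4)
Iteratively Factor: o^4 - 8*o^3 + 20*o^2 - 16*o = (o - 2)*(o^3 - 6*o^2 + 8*o) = (o - 4)*(o - 2)*(o^2 - 2*o) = o*(o - 4)*(o - 2)*(o - 2)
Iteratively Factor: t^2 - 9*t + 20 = (t - 5)*(t - 4)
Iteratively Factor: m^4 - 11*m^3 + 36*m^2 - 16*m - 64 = (m - 4)*(m^3 - 7*m^2 + 8*m + 16) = (m - 4)*(m + 1)*(m^2 - 8*m + 16) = (m - 4)^2*(m + 1)*(m - 4)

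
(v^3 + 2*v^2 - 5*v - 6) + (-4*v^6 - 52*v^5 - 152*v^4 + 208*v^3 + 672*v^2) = -4*v^6 - 52*v^5 - 152*v^4 + 209*v^3 + 674*v^2 - 5*v - 6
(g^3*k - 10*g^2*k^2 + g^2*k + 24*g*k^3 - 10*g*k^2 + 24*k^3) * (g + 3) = g^4*k - 10*g^3*k^2 + 4*g^3*k + 24*g^2*k^3 - 40*g^2*k^2 + 3*g^2*k + 96*g*k^3 - 30*g*k^2 + 72*k^3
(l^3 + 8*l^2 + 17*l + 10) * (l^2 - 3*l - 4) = l^5 + 5*l^4 - 11*l^3 - 73*l^2 - 98*l - 40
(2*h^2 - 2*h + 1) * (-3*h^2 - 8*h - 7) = -6*h^4 - 10*h^3 - h^2 + 6*h - 7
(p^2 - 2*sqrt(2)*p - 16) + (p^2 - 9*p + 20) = 2*p^2 - 9*p - 2*sqrt(2)*p + 4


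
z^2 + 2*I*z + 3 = (z - I)*(z + 3*I)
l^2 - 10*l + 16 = (l - 8)*(l - 2)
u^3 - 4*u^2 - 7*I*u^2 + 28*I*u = u*(u - 4)*(u - 7*I)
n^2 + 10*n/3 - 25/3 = (n - 5/3)*(n + 5)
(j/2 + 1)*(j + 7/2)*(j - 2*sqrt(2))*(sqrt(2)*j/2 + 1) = sqrt(2)*j^4/4 - j^3/2 + 11*sqrt(2)*j^3/8 - 11*j^2/4 + 3*sqrt(2)*j^2/4 - 11*sqrt(2)*j/2 - 7*j/2 - 7*sqrt(2)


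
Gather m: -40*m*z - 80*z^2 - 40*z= -40*m*z - 80*z^2 - 40*z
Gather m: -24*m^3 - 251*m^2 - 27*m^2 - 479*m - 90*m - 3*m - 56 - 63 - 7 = -24*m^3 - 278*m^2 - 572*m - 126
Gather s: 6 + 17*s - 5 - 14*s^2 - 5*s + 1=-14*s^2 + 12*s + 2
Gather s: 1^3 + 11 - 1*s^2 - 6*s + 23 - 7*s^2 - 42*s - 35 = -8*s^2 - 48*s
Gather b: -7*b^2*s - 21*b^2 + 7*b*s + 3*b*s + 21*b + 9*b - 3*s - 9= b^2*(-7*s - 21) + b*(10*s + 30) - 3*s - 9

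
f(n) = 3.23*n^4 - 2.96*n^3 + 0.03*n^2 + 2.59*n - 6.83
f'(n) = 12.92*n^3 - 8.88*n^2 + 0.06*n + 2.59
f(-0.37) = -7.57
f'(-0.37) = 0.70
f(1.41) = 1.35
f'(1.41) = 21.24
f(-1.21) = 2.25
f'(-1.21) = -33.37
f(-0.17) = -7.25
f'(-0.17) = 2.26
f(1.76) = 12.68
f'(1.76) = 45.63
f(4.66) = 1229.52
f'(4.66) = 1117.47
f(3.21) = 246.83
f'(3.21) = 338.63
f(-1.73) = 33.04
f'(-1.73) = -90.99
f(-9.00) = 23322.16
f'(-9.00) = -10135.91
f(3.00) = 182.92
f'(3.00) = 271.69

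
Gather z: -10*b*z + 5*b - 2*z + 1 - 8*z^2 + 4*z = 5*b - 8*z^2 + z*(2 - 10*b) + 1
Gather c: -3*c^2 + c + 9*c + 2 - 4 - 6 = -3*c^2 + 10*c - 8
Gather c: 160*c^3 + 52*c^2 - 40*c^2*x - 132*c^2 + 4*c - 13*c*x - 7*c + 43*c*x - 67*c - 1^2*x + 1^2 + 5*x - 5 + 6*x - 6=160*c^3 + c^2*(-40*x - 80) + c*(30*x - 70) + 10*x - 10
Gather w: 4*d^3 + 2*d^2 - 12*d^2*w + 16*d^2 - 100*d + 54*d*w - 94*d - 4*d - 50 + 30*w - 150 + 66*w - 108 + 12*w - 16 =4*d^3 + 18*d^2 - 198*d + w*(-12*d^2 + 54*d + 108) - 324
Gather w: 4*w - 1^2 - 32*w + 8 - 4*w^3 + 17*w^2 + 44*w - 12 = -4*w^3 + 17*w^2 + 16*w - 5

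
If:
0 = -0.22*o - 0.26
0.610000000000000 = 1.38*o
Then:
No Solution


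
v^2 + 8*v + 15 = (v + 3)*(v + 5)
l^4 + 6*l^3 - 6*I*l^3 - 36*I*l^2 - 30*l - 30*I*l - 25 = (l + 1)*(l + 5)*(l - 5*I)*(l - I)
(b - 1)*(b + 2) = b^2 + b - 2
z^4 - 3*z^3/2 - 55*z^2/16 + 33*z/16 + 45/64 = (z - 5/2)*(z - 3/4)*(z + 1/4)*(z + 3/2)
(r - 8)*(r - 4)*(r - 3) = r^3 - 15*r^2 + 68*r - 96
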